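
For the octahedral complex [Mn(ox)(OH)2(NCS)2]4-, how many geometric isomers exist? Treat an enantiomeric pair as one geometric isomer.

3

Each ox is bidentate and must span two cis positions.
Working through the distinct placements yields 3 geometric isomers: OH cis, NCS trans; OH cis, NCS cis (chiral); OH trans, NCS cis.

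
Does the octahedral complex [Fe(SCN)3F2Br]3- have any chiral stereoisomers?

The six octahedral sites form three mutually perpendicular trans pairs.
The distinct arrangements are (3 in all): SCN mer, F cis; SCN mer, F trans; SCN fac, F cis.
Each arrangement has an internal mirror plane or centre of symmetry, so none is chiral.

no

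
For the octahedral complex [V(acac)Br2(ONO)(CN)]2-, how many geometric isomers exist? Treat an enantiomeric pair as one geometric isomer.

4

An octahedron has six vertices in three trans pairs; every non-trans pair is cis.
Each acac is bidentate and must span two cis positions.
There are 4 geometric isomers: Br trans; Br cis (3 arrangements, 2 chiral).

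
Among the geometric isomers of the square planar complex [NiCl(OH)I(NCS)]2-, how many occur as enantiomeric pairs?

0

A square has two trans pairs of vertices; adjacent vertices are cis.
Systematic placement gives 3 geometric isomers: (Cl/NCS trans, I/OH trans); (Cl/OH trans, I/NCS trans); (Cl/I trans, NCS/OH trans).
Each arrangement has an internal mirror plane or centre of symmetry, so none is chiral.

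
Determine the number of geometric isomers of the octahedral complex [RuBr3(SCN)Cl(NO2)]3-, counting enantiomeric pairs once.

4

Systematic placement gives 4 geometric isomers: Br mer (3 arrangements); Br fac (chiral).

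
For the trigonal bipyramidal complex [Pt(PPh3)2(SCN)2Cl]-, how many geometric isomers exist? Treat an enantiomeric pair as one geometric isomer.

A trigonal bipyramid has two axial and three equatorial sites, which are chemically inequivalent.
Exhaustive case analysis gives 5 geometric isomers.

5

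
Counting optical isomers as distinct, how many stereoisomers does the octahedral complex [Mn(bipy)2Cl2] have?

An octahedron has six vertices in three trans pairs; every non-trans pair is cis.
Each bipy is bidentate and must span two cis positions.
Systematic placement gives 2 geometric isomers: Cl trans; Cl cis (chiral).
One of these lacks any improper symmetry element and so occurs as an enantiomeric pair, giving 2 + 1 = 3 stereoisomers in total.

3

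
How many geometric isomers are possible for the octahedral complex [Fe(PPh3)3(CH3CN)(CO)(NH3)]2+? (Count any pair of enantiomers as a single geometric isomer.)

An octahedron has six vertices in three trans pairs; every non-trans pair is cis.
Working through the distinct placements yields 4 geometric isomers: PPh3 mer (3 arrangements); PPh3 fac (chiral).

4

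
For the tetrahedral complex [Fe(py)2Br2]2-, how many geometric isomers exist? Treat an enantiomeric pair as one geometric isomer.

All four vertices of a tetrahedron are equivalent and mutually adjacent, so cis/trans isomerism cannot arise.
Only one geometric arrangement is possible.

1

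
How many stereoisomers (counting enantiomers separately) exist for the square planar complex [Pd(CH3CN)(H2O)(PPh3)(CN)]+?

A square has two trans pairs of vertices; adjacent vertices are cis.
Systematic placement gives 3 geometric isomers: (CH3CN/H2O trans, CN/PPh3 trans); (CH3CN/PPh3 trans, CN/H2O trans); (CH3CN/CN trans, H2O/PPh3 trans).
Each arrangement has an internal mirror plane or centre of symmetry, so none is chiral.

3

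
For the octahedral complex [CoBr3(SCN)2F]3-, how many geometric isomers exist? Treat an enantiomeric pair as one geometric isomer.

3

The six octahedral sites form three mutually perpendicular trans pairs.
There are 3 geometric isomers: Br mer, SCN trans; Br mer, SCN cis; Br fac, SCN cis.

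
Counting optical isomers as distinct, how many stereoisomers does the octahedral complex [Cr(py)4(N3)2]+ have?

2

The six octahedral sites form three mutually perpendicular trans pairs.
There are 2 geometric isomers: N3 trans; N3 cis.
Each arrangement has an internal mirror plane or centre of symmetry, so none is chiral.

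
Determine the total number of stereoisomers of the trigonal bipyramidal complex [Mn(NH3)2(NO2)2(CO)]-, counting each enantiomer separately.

6

A trigonal bipyramid has two axial and three equatorial sites, which are chemically inequivalent.
Exhaustive case analysis gives 5 geometric isomers.
One of these lacks any improper symmetry element and so occurs as an enantiomeric pair, giving 5 + 1 = 6 stereoisomers in total.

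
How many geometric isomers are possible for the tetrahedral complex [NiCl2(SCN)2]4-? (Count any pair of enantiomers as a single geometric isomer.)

1

In a tetrahedral complex all four positions are equivalent and every pair of ligands is adjacent — there is no cis/trans distinction.
Only one geometric arrangement is possible.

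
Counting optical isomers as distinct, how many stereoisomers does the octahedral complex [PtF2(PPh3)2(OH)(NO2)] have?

8

Working through the distinct placements yields 6 geometric isomers: F trans, PPh3 trans; F trans, PPh3 cis; F cis, PPh3 trans; F cis, PPh3 cis (3 arrangements, 2 chiral).
Of these, 2 lack any improper symmetry element and so occur as enantiomeric pairs, giving 6 + 2 = 8 stereoisomers in total.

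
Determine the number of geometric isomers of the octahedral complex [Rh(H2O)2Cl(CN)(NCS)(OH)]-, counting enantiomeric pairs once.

9

Exhaustive case analysis gives 9 geometric isomers.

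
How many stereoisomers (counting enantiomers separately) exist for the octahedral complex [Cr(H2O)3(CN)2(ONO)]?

3

Working through the distinct placements yields 3 geometric isomers: H2O mer, CN trans; H2O fac, CN cis; H2O mer, CN cis.
Each arrangement has an internal mirror plane or centre of symmetry, so none is chiral.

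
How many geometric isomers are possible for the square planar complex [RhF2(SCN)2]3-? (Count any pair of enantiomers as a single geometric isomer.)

In a square planar complex each vertex has one trans partner and two cis neighbours.
Systematic placement gives 2 geometric isomers: F cis; F trans.

2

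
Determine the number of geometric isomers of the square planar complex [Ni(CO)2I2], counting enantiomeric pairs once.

2

In a square planar complex each vertex has one trans partner and two cis neighbours.
Systematic placement gives 2 geometric isomers: CO cis; CO trans.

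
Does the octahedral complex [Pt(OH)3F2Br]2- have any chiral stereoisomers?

The six octahedral sites form three mutually perpendicular trans pairs.
Working through the distinct placements yields 3 geometric isomers: OH mer, F cis; OH mer, F trans; OH fac, F cis.
Each arrangement has an internal mirror plane or centre of symmetry, so none is chiral.

no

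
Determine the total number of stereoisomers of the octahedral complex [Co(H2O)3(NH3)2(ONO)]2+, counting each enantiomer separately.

An octahedron has six vertices in three trans pairs; every non-trans pair is cis.
The distinct arrangements are (3 in all): H2O mer, NH3 cis; H2O mer, NH3 trans; H2O fac, NH3 cis.
Each arrangement has an internal mirror plane or centre of symmetry, so none is chiral.

3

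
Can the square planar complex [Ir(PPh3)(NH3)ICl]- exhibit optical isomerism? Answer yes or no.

There are 3 geometric isomers: (Cl/NH3 trans, I/PPh3 trans); (Cl/PPh3 trans, I/NH3 trans); (Cl/I trans, NH3/PPh3 trans).
Each arrangement has an internal mirror plane or centre of symmetry, so none is chiral.

no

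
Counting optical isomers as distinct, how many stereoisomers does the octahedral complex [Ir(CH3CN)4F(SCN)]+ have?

In an octahedral complex each vertex has one trans partner and four cis neighbours.
The distinct arrangements are (2 in all): F and SCN mutually trans; F and SCN mutually cis.
Each arrangement has an internal mirror plane or centre of symmetry, so none is chiral.

2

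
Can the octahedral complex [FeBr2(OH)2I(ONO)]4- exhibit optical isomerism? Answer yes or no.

yes

An octahedron has six vertices in three trans pairs; every non-trans pair is cis.
Systematic placement gives 6 geometric isomers: Br trans, OH cis; Br trans, OH trans; Br cis, OH cis (3 arrangements, 2 chiral); Br cis, OH trans.
Of these, 2 lack any improper symmetry element and so occur as enantiomeric pairs, giving 6 + 2 = 8 stereoisomers in total.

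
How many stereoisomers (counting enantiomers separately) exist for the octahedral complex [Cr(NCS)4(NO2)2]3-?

2

Working through the distinct placements yields 2 geometric isomers: NO2 trans; NO2 cis.
Each arrangement has an internal mirror plane or centre of symmetry, so none is chiral.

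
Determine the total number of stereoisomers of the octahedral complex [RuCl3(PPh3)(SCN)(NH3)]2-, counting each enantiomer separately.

5

In an octahedral complex each vertex has one trans partner and four cis neighbours.
There are 4 geometric isomers: Cl mer (3 arrangements); Cl fac (chiral).
One of these lacks any improper symmetry element and so occurs as an enantiomeric pair, giving 4 + 1 = 5 stereoisomers in total.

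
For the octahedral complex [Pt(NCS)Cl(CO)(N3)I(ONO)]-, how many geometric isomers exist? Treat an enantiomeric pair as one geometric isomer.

The six octahedral sites form three mutually perpendicular trans pairs.
Exhaustive case analysis gives 15 geometric isomers.

15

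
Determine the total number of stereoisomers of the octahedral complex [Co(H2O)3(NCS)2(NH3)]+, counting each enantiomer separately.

The six octahedral sites form three mutually perpendicular trans pairs.
There are 3 geometric isomers: H2O mer, NCS cis; H2O mer, NCS trans; H2O fac, NCS cis.
Each arrangement has an internal mirror plane or centre of symmetry, so none is chiral.

3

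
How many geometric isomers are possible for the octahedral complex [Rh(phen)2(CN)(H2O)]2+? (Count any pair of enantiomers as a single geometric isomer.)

2

An octahedron has six vertices in three trans pairs; every non-trans pair is cis.
Each phen is bidentate and must span two cis positions.
Working through the distinct placements yields 2 geometric isomers: CN and H2O mutually trans; CN and H2O mutually cis (chiral).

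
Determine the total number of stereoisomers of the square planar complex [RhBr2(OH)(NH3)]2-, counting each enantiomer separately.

2

In a square planar complex each vertex has one trans partner and two cis neighbours.
There are 2 geometric isomers: Br cis; Br trans.
Each arrangement has an internal mirror plane or centre of symmetry, so none is chiral.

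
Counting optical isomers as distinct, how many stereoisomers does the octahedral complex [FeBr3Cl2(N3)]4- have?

3

In an octahedral complex each vertex has one trans partner and four cis neighbours.
The distinct arrangements are (3 in all): Br mer, Cl cis; Br mer, Cl trans; Br fac, Cl cis.
Each arrangement has an internal mirror plane or centre of symmetry, so none is chiral.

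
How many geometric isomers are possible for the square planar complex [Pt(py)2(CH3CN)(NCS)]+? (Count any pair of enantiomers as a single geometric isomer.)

A square has two trans pairs of vertices; adjacent vertices are cis.
Systematic placement gives 2 geometric isomers: py cis; py trans.

2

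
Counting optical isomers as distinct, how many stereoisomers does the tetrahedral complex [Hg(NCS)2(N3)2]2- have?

1

Only one geometric arrangement is possible.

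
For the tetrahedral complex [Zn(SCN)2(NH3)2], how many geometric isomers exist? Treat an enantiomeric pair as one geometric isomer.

1

Only one geometric arrangement is possible.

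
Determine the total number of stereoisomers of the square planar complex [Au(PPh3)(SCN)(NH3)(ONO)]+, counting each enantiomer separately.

3

The distinct arrangements are (3 in all): (NH3/PPh3 trans, ONO/SCN trans); (NH3/SCN trans, ONO/PPh3 trans); (NH3/ONO trans, PPh3/SCN trans).
Each arrangement has an internal mirror plane or centre of symmetry, so none is chiral.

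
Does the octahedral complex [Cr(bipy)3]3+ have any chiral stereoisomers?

yes

In an octahedral complex each vertex has one trans partner and four cis neighbours.
Each bipy is bidentate and must span two cis positions.
Only one geometric arrangement is possible; it has no improper symmetry element, so it exists as a pair of enantiomers (2 stereoisomers).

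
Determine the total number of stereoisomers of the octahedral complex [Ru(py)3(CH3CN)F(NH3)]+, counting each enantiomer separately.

An octahedron has six vertices in three trans pairs; every non-trans pair is cis.
Working through the distinct placements yields 4 geometric isomers: py mer (3 arrangements); py fac (chiral).
One of these lacks any improper symmetry element and so occurs as an enantiomeric pair, giving 4 + 1 = 5 stereoisomers in total.

5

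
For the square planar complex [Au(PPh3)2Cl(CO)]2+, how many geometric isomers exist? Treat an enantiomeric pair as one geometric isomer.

2

A square has two trans pairs of vertices; adjacent vertices are cis.
Working through the distinct placements yields 2 geometric isomers: PPh3 cis; PPh3 trans.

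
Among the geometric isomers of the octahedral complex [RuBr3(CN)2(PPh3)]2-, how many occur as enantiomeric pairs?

In an octahedral complex each vertex has one trans partner and four cis neighbours.
There are 3 geometric isomers: Br mer, CN cis; Br mer, CN trans; Br fac, CN cis.
Each arrangement has an internal mirror plane or centre of symmetry, so none is chiral.

0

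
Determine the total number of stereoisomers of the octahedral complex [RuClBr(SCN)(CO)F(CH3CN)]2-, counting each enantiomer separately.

30

The six octahedral sites form three mutually perpendicular trans pairs.
Systematic enumeration (placing each ligand type in turn and discarding arrangements equivalent by rotation or reflection) gives 15 geometric isomers.
Of these, 15 lack any improper symmetry element and so occur as enantiomeric pairs, giving 15 + 15 = 30 stereoisomers in total.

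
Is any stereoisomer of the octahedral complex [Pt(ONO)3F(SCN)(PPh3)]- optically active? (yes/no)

yes

The distinct arrangements are (4 in all): ONO mer (3 arrangements); ONO fac (chiral).
One of these lacks any improper symmetry element and so occurs as an enantiomeric pair, giving 4 + 1 = 5 stereoisomers in total.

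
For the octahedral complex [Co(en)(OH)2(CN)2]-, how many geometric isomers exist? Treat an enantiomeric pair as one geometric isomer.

An octahedron has six vertices in three trans pairs; every non-trans pair is cis.
Each en is bidentate and must span two cis positions.
The distinct arrangements are (3 in all): OH cis, CN trans; OH cis, CN cis (chiral); OH trans, CN cis.

3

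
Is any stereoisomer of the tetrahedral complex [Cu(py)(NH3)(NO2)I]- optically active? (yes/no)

yes

In a tetrahedral complex all four positions are equivalent and every pair of ligands is adjacent — there is no cis/trans distinction.
Only one geometric arrangement is possible; it has no improper symmetry element, so it exists as a pair of enantiomers (2 stereoisomers).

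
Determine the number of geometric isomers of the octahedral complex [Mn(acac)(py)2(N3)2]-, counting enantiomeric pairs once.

3

The six octahedral sites form three mutually perpendicular trans pairs.
Each acac is bidentate and must span two cis positions.
The distinct arrangements are (3 in all): py cis, N3 trans; py trans, N3 cis; py cis, N3 cis (chiral).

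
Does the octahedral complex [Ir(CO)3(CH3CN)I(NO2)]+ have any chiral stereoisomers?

yes

Systematic placement gives 4 geometric isomers: CO mer (3 arrangements); CO fac (chiral).
One of these lacks any improper symmetry element and so occurs as an enantiomeric pair, giving 4 + 1 = 5 stereoisomers in total.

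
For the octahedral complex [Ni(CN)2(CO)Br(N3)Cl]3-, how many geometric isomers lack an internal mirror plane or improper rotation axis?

An octahedron has six vertices in three trans pairs; every non-trans pair is cis.
Systematic enumeration (placing each ligand type in turn and discarding arrangements equivalent by rotation or reflection) gives 9 geometric isomers.
Of these, 6 lack any improper symmetry element and so occur as enantiomeric pairs, giving 9 + 6 = 15 stereoisomers in total.

6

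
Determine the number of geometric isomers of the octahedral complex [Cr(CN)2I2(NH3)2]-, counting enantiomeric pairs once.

The six octahedral sites form three mutually perpendicular trans pairs.
Systematic placement gives 5 geometric isomers: CN trans, I trans, NH3 trans; CN trans, I cis, NH3 cis; CN cis, I cis, NH3 trans; CN cis, I cis, NH3 cis (chiral); CN cis, I trans, NH3 cis.

5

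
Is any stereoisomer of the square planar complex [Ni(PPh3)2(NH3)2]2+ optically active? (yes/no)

A square has two trans pairs of vertices; adjacent vertices are cis.
The distinct arrangements are (2 in all): PPh3 cis; PPh3 trans.
Each arrangement has an internal mirror plane or centre of symmetry, so none is chiral.

no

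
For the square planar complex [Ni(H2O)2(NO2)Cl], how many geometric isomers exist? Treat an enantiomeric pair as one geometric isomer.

2

There are 2 geometric isomers: H2O cis; H2O trans.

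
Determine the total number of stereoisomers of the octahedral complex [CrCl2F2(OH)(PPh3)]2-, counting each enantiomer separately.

Systematic placement gives 6 geometric isomers: Cl trans, F trans; Cl trans, F cis; Cl cis, F cis (3 arrangements, 2 chiral); Cl cis, F trans.
Of these, 2 lack any improper symmetry element and so occur as enantiomeric pairs, giving 6 + 2 = 8 stereoisomers in total.

8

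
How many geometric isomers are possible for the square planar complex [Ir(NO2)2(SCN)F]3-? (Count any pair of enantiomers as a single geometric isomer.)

2

The distinct arrangements are (2 in all): NO2 cis; NO2 trans.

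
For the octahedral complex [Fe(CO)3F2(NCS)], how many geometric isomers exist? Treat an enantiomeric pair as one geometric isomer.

In an octahedral complex each vertex has one trans partner and four cis neighbours.
The distinct arrangements are (3 in all): CO mer, F cis; CO mer, F trans; CO fac, F cis.

3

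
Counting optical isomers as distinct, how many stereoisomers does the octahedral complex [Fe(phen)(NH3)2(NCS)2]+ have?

Each phen is bidentate and must span two cis positions.
Systematic placement gives 3 geometric isomers: NH3 cis, NCS trans; NH3 cis, NCS cis (chiral); NH3 trans, NCS cis.
One of these lacks any improper symmetry element and so occurs as an enantiomeric pair, giving 3 + 1 = 4 stereoisomers in total.

4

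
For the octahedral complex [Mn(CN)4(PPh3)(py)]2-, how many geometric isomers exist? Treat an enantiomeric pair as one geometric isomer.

2

There are 2 geometric isomers: PPh3 and py mutually trans; PPh3 and py mutually cis.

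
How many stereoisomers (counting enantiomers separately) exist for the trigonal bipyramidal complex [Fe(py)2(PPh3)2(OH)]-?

6

A trigonal bipyramid has two axial and three equatorial sites, which are chemically inequivalent.
Exhaustive case analysis gives 5 geometric isomers.
One of these lacks any improper symmetry element and so occurs as an enantiomeric pair, giving 5 + 1 = 6 stereoisomers in total.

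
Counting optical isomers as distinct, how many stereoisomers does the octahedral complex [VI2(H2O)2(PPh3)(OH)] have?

The six octahedral sites form three mutually perpendicular trans pairs.
Working through the distinct placements yields 6 geometric isomers: I trans, H2O trans; I cis, H2O trans; I cis, H2O cis (3 arrangements, 2 chiral); I trans, H2O cis.
Of these, 2 lack any improper symmetry element and so occur as enantiomeric pairs, giving 6 + 2 = 8 stereoisomers in total.

8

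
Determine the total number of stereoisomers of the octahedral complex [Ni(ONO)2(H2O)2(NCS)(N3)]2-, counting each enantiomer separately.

An octahedron has six vertices in three trans pairs; every non-trans pair is cis.
Systematic placement gives 6 geometric isomers: ONO trans, H2O trans; ONO cis, H2O trans; ONO trans, H2O cis; ONO cis, H2O cis (3 arrangements, 2 chiral).
Of these, 2 lack any improper symmetry element and so occur as enantiomeric pairs, giving 6 + 2 = 8 stereoisomers in total.

8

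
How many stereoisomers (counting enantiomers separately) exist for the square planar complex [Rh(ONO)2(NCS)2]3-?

2

A square has two trans pairs of vertices; adjacent vertices are cis.
The distinct arrangements are (2 in all): ONO cis; ONO trans.
Each arrangement has an internal mirror plane or centre of symmetry, so none is chiral.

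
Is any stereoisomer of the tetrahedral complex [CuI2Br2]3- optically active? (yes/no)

no

In a tetrahedral complex all four positions are equivalent and every pair of ligands is adjacent — there is no cis/trans distinction.
Only one geometric arrangement is possible.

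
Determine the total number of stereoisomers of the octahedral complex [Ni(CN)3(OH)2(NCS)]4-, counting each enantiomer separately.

In an octahedral complex each vertex has one trans partner and four cis neighbours.
The distinct arrangements are (3 in all): CN mer, OH trans; CN mer, OH cis; CN fac, OH cis.
Each arrangement has an internal mirror plane or centre of symmetry, so none is chiral.

3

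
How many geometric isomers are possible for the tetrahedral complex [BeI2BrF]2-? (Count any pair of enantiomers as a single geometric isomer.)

1

All four vertices of a tetrahedron are equivalent and mutually adjacent, so cis/trans isomerism cannot arise.
Only one geometric arrangement is possible.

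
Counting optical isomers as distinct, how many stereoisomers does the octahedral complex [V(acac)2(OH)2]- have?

The six octahedral sites form three mutually perpendicular trans pairs.
Each acac is bidentate and must span two cis positions.
Working through the distinct placements yields 2 geometric isomers: OH trans; OH cis (chiral).
One of these lacks any improper symmetry element and so occurs as an enantiomeric pair, giving 2 + 1 = 3 stereoisomers in total.

3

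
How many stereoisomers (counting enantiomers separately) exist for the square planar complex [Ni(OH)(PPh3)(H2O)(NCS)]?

3

A square has two trans pairs of vertices; adjacent vertices are cis.
Systematic placement gives 3 geometric isomers: (H2O/OH trans, NCS/PPh3 trans); (H2O/PPh3 trans, NCS/OH trans); (H2O/NCS trans, OH/PPh3 trans).
Each arrangement has an internal mirror plane or centre of symmetry, so none is chiral.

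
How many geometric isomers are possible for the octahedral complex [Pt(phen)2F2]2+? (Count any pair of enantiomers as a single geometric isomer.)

2

Each phen is bidentate and must span two cis positions.
The distinct arrangements are (2 in all): F trans; F cis (chiral).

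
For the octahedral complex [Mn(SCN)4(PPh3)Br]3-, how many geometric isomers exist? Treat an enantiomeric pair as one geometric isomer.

The six octahedral sites form three mutually perpendicular trans pairs.
The distinct arrangements are (2 in all): PPh3 and Br mutually trans; PPh3 and Br mutually cis.

2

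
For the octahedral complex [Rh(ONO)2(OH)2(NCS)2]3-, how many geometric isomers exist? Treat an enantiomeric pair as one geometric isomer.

An octahedron has six vertices in three trans pairs; every non-trans pair is cis.
Working through the distinct placements yields 5 geometric isomers: ONO trans, OH trans, NCS trans; ONO cis, OH cis, NCS trans; ONO trans, OH cis, NCS cis; ONO cis, OH cis, NCS cis (chiral); ONO cis, OH trans, NCS cis.

5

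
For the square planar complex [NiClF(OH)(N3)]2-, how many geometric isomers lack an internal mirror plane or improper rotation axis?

There are 3 geometric isomers: (Cl/N3 trans, F/OH trans); (Cl/OH trans, F/N3 trans); (Cl/F trans, N3/OH trans).
Each arrangement has an internal mirror plane or centre of symmetry, so none is chiral.

0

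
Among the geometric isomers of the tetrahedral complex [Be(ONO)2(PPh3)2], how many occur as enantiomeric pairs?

All four vertices of a tetrahedron are equivalent and mutually adjacent, so cis/trans isomerism cannot arise.
Only one geometric arrangement is possible.

0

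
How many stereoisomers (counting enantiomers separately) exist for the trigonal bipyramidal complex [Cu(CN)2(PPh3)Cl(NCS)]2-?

A trigonal bipyramid has two axial and three equatorial sites, which are chemically inequivalent.
Placing the ligands in turn and identifying arrangements related by rotation or reflection leaves 7 distinct geometric isomers.
Of these, 3 lack any improper symmetry element and so occur as enantiomeric pairs, giving 7 + 3 = 10 stereoisomers in total.

10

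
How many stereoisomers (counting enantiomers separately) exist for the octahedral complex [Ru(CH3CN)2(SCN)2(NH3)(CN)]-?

The six octahedral sites form three mutually perpendicular trans pairs.
Systematic placement gives 6 geometric isomers: CH3CN trans, SCN trans; CH3CN trans, SCN cis; CH3CN cis, SCN trans; CH3CN cis, SCN cis (3 arrangements, 2 chiral).
Of these, 2 lack any improper symmetry element and so occur as enantiomeric pairs, giving 6 + 2 = 8 stereoisomers in total.

8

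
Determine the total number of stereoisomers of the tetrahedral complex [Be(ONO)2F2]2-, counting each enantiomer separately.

All four vertices of a tetrahedron are equivalent and mutually adjacent, so cis/trans isomerism cannot arise.
Only one geometric arrangement is possible.

1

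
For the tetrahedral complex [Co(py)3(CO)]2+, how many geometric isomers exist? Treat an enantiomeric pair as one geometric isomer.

In a tetrahedral complex all four positions are equivalent and every pair of ligands is adjacent — there is no cis/trans distinction.
Only one geometric arrangement is possible.

1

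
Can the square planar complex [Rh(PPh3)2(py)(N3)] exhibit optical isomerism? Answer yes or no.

no

A square has two trans pairs of vertices; adjacent vertices are cis.
The distinct arrangements are (2 in all): PPh3 cis; PPh3 trans.
Each arrangement has an internal mirror plane or centre of symmetry, so none is chiral.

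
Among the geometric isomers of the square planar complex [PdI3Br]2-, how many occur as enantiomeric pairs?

Only one geometric arrangement is possible.

0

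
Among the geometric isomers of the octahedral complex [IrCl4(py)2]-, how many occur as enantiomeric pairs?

0

The six octahedral sites form three mutually perpendicular trans pairs.
There are 2 geometric isomers: py trans; py cis.
Each arrangement has an internal mirror plane or centre of symmetry, so none is chiral.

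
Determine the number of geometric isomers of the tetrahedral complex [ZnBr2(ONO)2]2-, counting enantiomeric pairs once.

In a tetrahedral complex all four positions are equivalent and every pair of ligands is adjacent — there is no cis/trans distinction.
Only one geometric arrangement is possible.

1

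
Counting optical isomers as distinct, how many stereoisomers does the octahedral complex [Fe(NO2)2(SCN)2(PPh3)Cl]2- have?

8

In an octahedral complex each vertex has one trans partner and four cis neighbours.
There are 6 geometric isomers: NO2 cis, SCN trans; NO2 cis, SCN cis (3 arrangements, 2 chiral); NO2 trans, SCN trans; NO2 trans, SCN cis.
Of these, 2 lack any improper symmetry element and so occur as enantiomeric pairs, giving 6 + 2 = 8 stereoisomers in total.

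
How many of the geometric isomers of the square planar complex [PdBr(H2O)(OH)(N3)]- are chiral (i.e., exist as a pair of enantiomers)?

Systematic placement gives 3 geometric isomers: (Br/N3 trans, H2O/OH trans); (Br/OH trans, H2O/N3 trans); (Br/H2O trans, N3/OH trans).
Each arrangement has an internal mirror plane or centre of symmetry, so none is chiral.

0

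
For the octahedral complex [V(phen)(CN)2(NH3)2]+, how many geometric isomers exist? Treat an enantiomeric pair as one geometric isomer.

3

The six octahedral sites form three mutually perpendicular trans pairs.
Each phen is bidentate and must span two cis positions.
There are 3 geometric isomers: CN trans, NH3 cis; CN cis, NH3 cis (chiral); CN cis, NH3 trans.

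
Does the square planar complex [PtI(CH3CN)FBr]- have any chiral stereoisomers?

no

In a square planar complex each vertex has one trans partner and two cis neighbours.
Systematic placement gives 3 geometric isomers: (Br/F trans, CH3CN/I trans); (Br/I trans, CH3CN/F trans); (Br/CH3CN trans, F/I trans).
Each arrangement has an internal mirror plane or centre of symmetry, so none is chiral.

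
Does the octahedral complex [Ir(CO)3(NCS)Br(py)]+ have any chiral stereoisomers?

yes

In an octahedral complex each vertex has one trans partner and four cis neighbours.
The distinct arrangements are (4 in all): CO mer (3 arrangements); CO fac (chiral).
One of these lacks any improper symmetry element and so occurs as an enantiomeric pair, giving 4 + 1 = 5 stereoisomers in total.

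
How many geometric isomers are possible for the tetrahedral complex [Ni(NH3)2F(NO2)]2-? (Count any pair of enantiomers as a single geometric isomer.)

1

All four vertices of a tetrahedron are equivalent and mutually adjacent, so cis/trans isomerism cannot arise.
Only one geometric arrangement is possible.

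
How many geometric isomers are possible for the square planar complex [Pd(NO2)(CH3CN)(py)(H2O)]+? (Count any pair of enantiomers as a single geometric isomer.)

A square has two trans pairs of vertices; adjacent vertices are cis.
There are 3 geometric isomers: (CH3CN/NO2 trans, H2O/py trans); (CH3CN/py trans, H2O/NO2 trans); (CH3CN/H2O trans, NO2/py trans).

3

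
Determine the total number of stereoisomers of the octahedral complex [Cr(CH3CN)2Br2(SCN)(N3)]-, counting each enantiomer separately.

8

An octahedron has six vertices in three trans pairs; every non-trans pair is cis.
There are 6 geometric isomers: CH3CN trans, Br trans; CH3CN cis, Br trans; CH3CN cis, Br cis (3 arrangements, 2 chiral); CH3CN trans, Br cis.
Of these, 2 lack any improper symmetry element and so occur as enantiomeric pairs, giving 6 + 2 = 8 stereoisomers in total.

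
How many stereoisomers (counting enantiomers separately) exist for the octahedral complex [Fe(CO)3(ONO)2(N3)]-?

3

In an octahedral complex each vertex has one trans partner and four cis neighbours.
Systematic placement gives 3 geometric isomers: CO mer, ONO trans; CO mer, ONO cis; CO fac, ONO cis.
Each arrangement has an internal mirror plane or centre of symmetry, so none is chiral.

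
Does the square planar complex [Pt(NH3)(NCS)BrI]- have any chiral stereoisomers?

no

Working through the distinct placements yields 3 geometric isomers: (Br/NCS trans, I/NH3 trans); (Br/NH3 trans, I/NCS trans); (Br/I trans, NCS/NH3 trans).
Each arrangement has an internal mirror plane or centre of symmetry, so none is chiral.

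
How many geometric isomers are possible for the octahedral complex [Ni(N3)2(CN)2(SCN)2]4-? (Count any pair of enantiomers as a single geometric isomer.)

The six octahedral sites form three mutually perpendicular trans pairs.
There are 5 geometric isomers: N3 trans, CN trans, SCN trans; N3 cis, CN trans, SCN cis; N3 cis, CN cis, SCN trans; N3 cis, CN cis, SCN cis (chiral); N3 trans, CN cis, SCN cis.

5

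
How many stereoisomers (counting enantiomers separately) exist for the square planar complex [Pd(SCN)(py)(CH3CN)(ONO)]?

3

In a square planar complex each vertex has one trans partner and two cis neighbours.
The distinct arrangements are (3 in all): (CH3CN/SCN trans, ONO/py trans); (CH3CN/py trans, ONO/SCN trans); (CH3CN/ONO trans, SCN/py trans).
Each arrangement has an internal mirror plane or centre of symmetry, so none is chiral.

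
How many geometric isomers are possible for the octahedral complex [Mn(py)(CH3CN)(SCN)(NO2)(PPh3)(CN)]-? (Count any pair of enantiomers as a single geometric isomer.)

In an octahedral complex each vertex has one trans partner and four cis neighbours.
Systematic enumeration (placing each ligand type in turn and discarding arrangements equivalent by rotation or reflection) gives 15 geometric isomers.

15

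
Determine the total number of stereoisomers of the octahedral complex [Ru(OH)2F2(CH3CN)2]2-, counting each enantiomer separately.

6

An octahedron has six vertices in three trans pairs; every non-trans pair is cis.
Systematic placement gives 5 geometric isomers: OH trans, F trans, CH3CN trans; OH cis, F cis, CH3CN trans; OH trans, F cis, CH3CN cis; OH cis, F cis, CH3CN cis (chiral); OH cis, F trans, CH3CN cis.
One of these lacks any improper symmetry element and so occurs as an enantiomeric pair, giving 5 + 1 = 6 stereoisomers in total.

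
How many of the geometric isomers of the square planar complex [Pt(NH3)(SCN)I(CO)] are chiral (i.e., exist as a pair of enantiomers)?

0

Working through the distinct placements yields 3 geometric isomers: (CO/NH3 trans, I/SCN trans); (CO/SCN trans, I/NH3 trans); (CO/I trans, NH3/SCN trans).
Each arrangement has an internal mirror plane or centre of symmetry, so none is chiral.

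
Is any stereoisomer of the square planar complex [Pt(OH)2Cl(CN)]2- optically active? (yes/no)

In a square planar complex each vertex has one trans partner and two cis neighbours.
Working through the distinct placements yields 2 geometric isomers: OH cis; OH trans.
Each arrangement has an internal mirror plane or centre of symmetry, so none is chiral.

no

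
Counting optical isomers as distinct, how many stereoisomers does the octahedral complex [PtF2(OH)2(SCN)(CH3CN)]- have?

8

The six octahedral sites form three mutually perpendicular trans pairs.
There are 6 geometric isomers: F cis, OH cis (3 arrangements, 2 chiral); F cis, OH trans; F trans, OH cis; F trans, OH trans.
Of these, 2 lack any improper symmetry element and so occur as enantiomeric pairs, giving 6 + 2 = 8 stereoisomers in total.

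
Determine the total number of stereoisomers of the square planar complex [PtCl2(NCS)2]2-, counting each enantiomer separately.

2

A square has two trans pairs of vertices; adjacent vertices are cis.
Working through the distinct placements yields 2 geometric isomers: Cl cis; Cl trans.
Each arrangement has an internal mirror plane or centre of symmetry, so none is chiral.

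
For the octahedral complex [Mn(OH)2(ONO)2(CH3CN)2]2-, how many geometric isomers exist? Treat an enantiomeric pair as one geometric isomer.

In an octahedral complex each vertex has one trans partner and four cis neighbours.
The distinct arrangements are (5 in all): OH trans, ONO trans, CH3CN trans; OH cis, ONO cis, CH3CN trans; OH cis, ONO trans, CH3CN cis; OH cis, ONO cis, CH3CN cis (chiral); OH trans, ONO cis, CH3CN cis.

5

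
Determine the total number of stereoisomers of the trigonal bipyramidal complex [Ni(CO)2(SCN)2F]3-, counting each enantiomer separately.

6

Placing the ligands in turn and identifying arrangements related by rotation or reflection leaves 5 distinct geometric isomers.
One of these lacks any improper symmetry element and so occurs as an enantiomeric pair, giving 5 + 1 = 6 stereoisomers in total.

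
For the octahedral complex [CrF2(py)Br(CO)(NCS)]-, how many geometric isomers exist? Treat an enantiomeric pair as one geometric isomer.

9

The six octahedral sites form three mutually perpendicular trans pairs.
Exhaustive case analysis gives 9 geometric isomers.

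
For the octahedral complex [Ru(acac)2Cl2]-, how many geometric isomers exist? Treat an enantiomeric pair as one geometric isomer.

2

In an octahedral complex each vertex has one trans partner and four cis neighbours.
Each acac is bidentate and must span two cis positions.
Working through the distinct placements yields 2 geometric isomers: Cl trans; Cl cis (chiral).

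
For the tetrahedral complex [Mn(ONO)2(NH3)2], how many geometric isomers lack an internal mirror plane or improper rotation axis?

All four vertices of a tetrahedron are equivalent and mutually adjacent, so cis/trans isomerism cannot arise.
Only one geometric arrangement is possible.

0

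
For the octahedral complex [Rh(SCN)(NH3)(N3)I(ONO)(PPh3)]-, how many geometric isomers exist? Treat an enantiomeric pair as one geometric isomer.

15

Exhaustive case analysis gives 15 geometric isomers.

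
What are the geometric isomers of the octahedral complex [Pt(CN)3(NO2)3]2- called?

In an octahedral complex each vertex has one trans partner and four cis neighbours.
Systematic placement gives 2 geometric isomers: CN mer; CN fac.

fac and mer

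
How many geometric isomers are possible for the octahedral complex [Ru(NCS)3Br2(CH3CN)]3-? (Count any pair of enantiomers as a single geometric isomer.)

3

In an octahedral complex each vertex has one trans partner and four cis neighbours.
Working through the distinct placements yields 3 geometric isomers: NCS mer, Br trans; NCS mer, Br cis; NCS fac, Br cis.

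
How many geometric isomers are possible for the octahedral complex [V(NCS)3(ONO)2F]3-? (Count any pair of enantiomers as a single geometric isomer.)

An octahedron has six vertices in three trans pairs; every non-trans pair is cis.
Working through the distinct placements yields 3 geometric isomers: NCS mer, ONO trans; NCS fac, ONO cis; NCS mer, ONO cis.

3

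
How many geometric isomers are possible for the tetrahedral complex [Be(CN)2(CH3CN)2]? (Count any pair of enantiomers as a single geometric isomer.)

All four vertices of a tetrahedron are equivalent and mutually adjacent, so cis/trans isomerism cannot arise.
Only one geometric arrangement is possible.

1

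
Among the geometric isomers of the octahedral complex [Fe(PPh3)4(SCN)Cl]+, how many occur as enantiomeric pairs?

0

An octahedron has six vertices in three trans pairs; every non-trans pair is cis.
Systematic placement gives 2 geometric isomers: SCN and Cl mutually cis; SCN and Cl mutually trans.
Each arrangement has an internal mirror plane or centre of symmetry, so none is chiral.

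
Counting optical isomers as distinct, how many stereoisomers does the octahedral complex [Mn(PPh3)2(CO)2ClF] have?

8

In an octahedral complex each vertex has one trans partner and four cis neighbours.
The distinct arrangements are (6 in all): PPh3 trans, CO trans; PPh3 cis, CO trans; PPh3 trans, CO cis; PPh3 cis, CO cis (3 arrangements, 2 chiral).
Of these, 2 lack any improper symmetry element and so occur as enantiomeric pairs, giving 6 + 2 = 8 stereoisomers in total.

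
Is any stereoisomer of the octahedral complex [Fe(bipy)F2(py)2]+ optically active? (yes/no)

Each bipy is bidentate and must span two cis positions.
Systematic placement gives 3 geometric isomers: F trans, py cis; F cis, py trans; F cis, py cis (chiral).
One of these lacks any improper symmetry element and so occurs as an enantiomeric pair, giving 3 + 1 = 4 stereoisomers in total.

yes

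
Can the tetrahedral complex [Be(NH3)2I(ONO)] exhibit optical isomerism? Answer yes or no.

no

All four vertices of a tetrahedron are equivalent and mutually adjacent, so cis/trans isomerism cannot arise.
Only one geometric arrangement is possible.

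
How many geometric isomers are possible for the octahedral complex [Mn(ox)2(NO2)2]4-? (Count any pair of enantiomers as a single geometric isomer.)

2

In an octahedral complex each vertex has one trans partner and four cis neighbours.
Each ox is bidentate and must span two cis positions.
Systematic placement gives 2 geometric isomers: NO2 trans; NO2 cis (chiral).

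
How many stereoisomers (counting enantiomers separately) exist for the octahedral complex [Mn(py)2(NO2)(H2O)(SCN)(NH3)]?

Systematic enumeration (placing each ligand type in turn and discarding arrangements equivalent by rotation or reflection) gives 9 geometric isomers.
Of these, 6 lack any improper symmetry element and so occur as enantiomeric pairs, giving 9 + 6 = 15 stereoisomers in total.

15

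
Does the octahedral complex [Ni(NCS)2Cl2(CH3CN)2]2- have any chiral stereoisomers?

An octahedron has six vertices in three trans pairs; every non-trans pair is cis.
Working through the distinct placements yields 5 geometric isomers: NCS trans, Cl trans, CH3CN trans; NCS cis, Cl cis, CH3CN trans; NCS trans, Cl cis, CH3CN cis; NCS cis, Cl cis, CH3CN cis (chiral); NCS cis, Cl trans, CH3CN cis.
One of these lacks any improper symmetry element and so occurs as an enantiomeric pair, giving 5 + 1 = 6 stereoisomers in total.

yes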